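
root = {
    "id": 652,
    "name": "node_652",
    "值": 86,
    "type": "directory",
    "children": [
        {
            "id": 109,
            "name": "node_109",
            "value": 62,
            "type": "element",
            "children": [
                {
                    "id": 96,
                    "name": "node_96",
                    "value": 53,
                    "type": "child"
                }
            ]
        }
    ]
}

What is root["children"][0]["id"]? 109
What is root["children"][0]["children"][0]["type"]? "child"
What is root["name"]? "node_652"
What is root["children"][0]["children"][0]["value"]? 53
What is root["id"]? 652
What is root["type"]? "directory"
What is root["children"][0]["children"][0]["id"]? 96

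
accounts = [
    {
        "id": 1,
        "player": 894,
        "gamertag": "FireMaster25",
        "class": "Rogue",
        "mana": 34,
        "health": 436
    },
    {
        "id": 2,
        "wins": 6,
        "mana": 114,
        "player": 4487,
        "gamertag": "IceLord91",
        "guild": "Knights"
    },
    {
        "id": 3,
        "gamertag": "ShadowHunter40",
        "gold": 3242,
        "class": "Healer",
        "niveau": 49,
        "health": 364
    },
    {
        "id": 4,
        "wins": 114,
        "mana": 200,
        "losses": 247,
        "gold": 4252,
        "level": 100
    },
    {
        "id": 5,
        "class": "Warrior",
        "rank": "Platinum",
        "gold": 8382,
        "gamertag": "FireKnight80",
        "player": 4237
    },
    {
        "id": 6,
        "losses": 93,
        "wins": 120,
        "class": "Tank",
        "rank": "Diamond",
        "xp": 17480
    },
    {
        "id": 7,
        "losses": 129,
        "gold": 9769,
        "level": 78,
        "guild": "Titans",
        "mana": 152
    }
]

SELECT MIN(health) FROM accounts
364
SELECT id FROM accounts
[1, 2, 3, 4, 5, 6, 7]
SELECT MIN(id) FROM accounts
1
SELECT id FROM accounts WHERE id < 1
[]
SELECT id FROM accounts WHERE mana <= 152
[1, 2, 7]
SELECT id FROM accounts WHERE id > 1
[2, 3, 4, 5, 6, 7]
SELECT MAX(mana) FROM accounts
200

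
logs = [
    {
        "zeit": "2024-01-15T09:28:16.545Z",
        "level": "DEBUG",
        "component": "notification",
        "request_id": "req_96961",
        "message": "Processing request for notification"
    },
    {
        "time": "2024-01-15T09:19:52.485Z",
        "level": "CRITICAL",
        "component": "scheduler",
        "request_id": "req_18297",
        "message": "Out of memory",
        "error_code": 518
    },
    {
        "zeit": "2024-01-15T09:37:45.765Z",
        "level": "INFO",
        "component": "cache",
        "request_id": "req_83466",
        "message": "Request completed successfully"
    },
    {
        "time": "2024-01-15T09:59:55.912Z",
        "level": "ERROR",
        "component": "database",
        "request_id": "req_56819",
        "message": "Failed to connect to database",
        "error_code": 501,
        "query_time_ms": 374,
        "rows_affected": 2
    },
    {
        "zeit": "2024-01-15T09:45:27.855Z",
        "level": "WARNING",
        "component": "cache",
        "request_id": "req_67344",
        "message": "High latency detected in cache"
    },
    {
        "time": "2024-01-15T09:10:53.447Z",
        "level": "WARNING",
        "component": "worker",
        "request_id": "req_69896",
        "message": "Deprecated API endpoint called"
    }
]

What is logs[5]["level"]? "WARNING"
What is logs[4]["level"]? "WARNING"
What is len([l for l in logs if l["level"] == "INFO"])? 1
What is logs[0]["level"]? "DEBUG"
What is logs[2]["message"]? "Request completed successfully"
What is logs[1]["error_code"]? 518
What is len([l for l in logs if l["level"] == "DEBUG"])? 1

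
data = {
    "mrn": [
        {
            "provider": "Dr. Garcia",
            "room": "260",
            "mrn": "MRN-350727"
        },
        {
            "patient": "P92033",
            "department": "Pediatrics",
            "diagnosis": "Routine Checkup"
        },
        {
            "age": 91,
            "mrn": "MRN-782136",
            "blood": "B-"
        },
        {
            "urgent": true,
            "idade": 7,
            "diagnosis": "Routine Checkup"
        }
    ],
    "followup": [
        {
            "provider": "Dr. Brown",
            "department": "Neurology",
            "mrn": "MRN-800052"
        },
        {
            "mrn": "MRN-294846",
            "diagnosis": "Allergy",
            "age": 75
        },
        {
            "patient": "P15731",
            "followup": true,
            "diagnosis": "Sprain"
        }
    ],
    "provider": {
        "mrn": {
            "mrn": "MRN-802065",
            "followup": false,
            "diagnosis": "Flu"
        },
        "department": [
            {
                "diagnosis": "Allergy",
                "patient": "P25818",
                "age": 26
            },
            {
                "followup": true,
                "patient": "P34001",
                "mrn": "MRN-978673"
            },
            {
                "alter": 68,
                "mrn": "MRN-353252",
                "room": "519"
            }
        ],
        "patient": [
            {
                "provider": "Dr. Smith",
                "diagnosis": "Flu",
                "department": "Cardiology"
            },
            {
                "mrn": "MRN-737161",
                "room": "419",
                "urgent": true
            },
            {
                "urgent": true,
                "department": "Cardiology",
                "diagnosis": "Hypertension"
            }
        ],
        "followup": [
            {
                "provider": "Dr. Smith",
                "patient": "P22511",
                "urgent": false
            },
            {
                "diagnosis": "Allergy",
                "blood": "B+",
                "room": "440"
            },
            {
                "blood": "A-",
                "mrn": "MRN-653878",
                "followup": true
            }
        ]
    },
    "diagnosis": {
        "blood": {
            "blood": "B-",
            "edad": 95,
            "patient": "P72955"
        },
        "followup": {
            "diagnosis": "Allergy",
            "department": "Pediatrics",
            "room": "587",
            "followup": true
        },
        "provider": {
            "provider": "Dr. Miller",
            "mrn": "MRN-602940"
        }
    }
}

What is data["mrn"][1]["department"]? "Pediatrics"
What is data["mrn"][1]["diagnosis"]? "Routine Checkup"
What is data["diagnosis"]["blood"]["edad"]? 95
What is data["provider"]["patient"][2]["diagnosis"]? "Hypertension"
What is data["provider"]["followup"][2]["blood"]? "A-"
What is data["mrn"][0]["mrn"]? "MRN-350727"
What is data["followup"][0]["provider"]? "Dr. Brown"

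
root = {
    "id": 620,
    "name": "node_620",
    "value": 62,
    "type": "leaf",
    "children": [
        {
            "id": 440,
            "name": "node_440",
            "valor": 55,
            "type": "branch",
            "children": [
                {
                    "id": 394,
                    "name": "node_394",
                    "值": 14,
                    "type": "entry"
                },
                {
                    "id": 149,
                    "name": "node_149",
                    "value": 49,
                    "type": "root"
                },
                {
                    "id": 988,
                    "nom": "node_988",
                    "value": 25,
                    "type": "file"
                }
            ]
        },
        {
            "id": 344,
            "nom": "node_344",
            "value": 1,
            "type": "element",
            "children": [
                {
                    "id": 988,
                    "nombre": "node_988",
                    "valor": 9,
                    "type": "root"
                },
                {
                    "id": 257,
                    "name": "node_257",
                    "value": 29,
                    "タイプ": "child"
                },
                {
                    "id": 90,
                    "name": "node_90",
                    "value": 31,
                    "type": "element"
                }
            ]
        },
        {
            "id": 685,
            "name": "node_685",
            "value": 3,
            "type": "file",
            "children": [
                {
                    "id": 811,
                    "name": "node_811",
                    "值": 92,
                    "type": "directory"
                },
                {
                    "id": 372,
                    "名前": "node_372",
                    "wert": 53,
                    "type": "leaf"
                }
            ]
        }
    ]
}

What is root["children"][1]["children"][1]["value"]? 29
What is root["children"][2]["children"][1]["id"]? 372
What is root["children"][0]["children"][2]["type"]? "file"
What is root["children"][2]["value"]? 3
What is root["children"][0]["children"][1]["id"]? 149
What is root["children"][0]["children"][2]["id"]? 988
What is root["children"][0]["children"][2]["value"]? 25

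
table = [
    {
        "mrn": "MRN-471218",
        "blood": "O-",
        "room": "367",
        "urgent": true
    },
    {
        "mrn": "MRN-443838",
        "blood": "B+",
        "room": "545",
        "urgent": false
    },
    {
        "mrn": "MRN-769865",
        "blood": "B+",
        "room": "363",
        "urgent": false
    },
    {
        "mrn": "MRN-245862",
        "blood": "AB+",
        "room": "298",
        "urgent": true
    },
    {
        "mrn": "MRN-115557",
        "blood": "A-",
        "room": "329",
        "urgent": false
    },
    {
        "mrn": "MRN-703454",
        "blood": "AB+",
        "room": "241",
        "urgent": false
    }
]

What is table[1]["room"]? "545"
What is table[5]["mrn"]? "MRN-703454"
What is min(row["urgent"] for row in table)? False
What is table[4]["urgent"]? False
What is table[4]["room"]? "329"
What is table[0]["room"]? "367"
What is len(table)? 6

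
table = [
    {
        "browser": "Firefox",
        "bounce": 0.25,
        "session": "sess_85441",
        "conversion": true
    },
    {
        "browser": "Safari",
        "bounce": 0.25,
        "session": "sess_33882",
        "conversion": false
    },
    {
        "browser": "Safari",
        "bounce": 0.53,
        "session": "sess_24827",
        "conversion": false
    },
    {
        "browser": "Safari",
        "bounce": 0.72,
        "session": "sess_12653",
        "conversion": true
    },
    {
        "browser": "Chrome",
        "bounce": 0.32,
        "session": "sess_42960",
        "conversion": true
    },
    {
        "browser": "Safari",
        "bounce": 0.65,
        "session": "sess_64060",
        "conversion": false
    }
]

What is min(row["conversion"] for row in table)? False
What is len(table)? 6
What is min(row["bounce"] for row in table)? 0.25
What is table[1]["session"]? "sess_33882"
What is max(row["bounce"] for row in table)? 0.72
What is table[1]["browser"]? "Safari"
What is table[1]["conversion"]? False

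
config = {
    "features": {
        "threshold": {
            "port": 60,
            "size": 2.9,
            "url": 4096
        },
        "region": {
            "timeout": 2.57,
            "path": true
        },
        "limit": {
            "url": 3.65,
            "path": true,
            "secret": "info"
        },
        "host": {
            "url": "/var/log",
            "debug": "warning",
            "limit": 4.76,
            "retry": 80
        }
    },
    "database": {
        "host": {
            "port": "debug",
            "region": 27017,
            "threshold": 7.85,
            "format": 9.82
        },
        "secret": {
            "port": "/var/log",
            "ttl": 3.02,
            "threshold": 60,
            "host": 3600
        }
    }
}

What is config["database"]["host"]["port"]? "debug"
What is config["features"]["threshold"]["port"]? 60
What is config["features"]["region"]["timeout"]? 2.57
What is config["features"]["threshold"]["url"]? 4096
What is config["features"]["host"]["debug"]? "warning"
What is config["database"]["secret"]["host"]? 3600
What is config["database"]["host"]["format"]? 9.82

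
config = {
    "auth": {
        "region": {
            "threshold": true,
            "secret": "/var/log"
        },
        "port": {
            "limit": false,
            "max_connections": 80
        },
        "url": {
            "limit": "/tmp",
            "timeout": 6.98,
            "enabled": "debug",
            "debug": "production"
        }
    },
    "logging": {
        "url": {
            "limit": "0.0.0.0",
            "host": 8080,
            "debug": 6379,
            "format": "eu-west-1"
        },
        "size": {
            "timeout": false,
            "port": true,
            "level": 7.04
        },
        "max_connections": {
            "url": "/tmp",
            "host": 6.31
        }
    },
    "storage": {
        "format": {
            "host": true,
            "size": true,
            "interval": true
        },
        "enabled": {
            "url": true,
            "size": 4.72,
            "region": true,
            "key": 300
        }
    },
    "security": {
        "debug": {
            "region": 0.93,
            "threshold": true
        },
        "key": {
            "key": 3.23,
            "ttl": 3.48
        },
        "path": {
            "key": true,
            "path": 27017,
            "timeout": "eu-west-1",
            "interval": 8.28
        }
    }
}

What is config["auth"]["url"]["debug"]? "production"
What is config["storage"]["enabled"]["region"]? True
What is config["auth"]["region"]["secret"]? "/var/log"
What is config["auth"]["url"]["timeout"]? 6.98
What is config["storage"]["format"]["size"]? True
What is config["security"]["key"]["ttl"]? 3.48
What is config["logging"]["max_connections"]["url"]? "/tmp"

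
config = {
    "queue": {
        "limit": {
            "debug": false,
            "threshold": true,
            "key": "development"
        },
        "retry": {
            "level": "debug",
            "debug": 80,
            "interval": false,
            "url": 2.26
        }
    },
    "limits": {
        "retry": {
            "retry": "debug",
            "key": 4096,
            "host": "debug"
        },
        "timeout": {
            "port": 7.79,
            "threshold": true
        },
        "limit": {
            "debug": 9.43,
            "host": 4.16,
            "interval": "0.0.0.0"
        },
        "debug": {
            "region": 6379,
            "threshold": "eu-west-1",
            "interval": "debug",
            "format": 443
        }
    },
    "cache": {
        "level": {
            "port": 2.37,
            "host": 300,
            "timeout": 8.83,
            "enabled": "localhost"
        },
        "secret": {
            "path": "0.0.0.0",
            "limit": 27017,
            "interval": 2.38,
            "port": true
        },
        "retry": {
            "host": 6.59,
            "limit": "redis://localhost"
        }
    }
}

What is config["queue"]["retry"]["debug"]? 80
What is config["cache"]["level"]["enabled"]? "localhost"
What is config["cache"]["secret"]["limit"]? 27017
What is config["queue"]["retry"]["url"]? 2.26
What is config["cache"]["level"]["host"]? 300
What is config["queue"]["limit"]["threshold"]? True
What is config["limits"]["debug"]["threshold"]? "eu-west-1"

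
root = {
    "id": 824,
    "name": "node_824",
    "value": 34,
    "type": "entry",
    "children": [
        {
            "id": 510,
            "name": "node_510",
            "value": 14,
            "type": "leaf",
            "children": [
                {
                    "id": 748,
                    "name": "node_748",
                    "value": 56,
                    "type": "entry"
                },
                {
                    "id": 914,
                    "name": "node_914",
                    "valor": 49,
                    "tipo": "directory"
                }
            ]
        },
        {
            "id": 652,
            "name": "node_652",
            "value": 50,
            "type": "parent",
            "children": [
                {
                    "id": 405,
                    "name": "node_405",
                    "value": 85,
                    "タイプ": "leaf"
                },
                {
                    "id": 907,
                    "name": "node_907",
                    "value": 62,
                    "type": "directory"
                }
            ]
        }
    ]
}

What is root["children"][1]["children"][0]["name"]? "node_405"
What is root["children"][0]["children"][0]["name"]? "node_748"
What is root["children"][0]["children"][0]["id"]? 748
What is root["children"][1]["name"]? "node_652"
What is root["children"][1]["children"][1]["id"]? 907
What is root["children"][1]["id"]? 652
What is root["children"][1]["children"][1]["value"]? 62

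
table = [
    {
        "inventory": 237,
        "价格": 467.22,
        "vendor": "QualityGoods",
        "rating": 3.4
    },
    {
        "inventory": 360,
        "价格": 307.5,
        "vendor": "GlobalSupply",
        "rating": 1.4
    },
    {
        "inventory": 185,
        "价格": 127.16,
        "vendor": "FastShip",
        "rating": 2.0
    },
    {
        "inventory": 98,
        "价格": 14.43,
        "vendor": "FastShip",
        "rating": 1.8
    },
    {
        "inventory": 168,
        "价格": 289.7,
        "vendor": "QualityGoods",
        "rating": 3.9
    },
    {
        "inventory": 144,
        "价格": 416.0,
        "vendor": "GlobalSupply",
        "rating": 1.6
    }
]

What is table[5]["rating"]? 1.6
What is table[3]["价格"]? 14.43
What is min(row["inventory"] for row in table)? 98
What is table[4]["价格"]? 289.7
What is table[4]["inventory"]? 168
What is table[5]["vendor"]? "GlobalSupply"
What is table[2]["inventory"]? 185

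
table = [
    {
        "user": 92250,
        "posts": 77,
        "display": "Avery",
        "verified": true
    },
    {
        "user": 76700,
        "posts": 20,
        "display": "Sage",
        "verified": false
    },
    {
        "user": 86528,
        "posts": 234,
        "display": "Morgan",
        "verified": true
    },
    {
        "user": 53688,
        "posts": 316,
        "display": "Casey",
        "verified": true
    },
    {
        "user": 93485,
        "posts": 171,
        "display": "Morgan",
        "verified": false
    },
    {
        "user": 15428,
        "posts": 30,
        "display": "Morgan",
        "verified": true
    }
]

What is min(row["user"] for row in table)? 15428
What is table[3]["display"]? "Casey"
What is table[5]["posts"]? 30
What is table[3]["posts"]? 316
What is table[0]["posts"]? 77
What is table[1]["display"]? "Sage"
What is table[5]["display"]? "Morgan"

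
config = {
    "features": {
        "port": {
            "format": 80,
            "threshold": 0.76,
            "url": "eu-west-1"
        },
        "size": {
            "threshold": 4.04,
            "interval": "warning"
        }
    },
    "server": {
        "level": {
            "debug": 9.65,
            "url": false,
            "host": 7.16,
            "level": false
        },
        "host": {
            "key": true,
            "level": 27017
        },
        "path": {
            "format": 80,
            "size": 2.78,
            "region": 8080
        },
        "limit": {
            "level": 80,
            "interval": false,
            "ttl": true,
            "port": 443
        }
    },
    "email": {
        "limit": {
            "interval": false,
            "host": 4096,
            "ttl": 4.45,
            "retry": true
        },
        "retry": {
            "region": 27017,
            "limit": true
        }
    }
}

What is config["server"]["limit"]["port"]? 443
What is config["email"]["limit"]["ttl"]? 4.45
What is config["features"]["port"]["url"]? "eu-west-1"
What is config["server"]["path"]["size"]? 2.78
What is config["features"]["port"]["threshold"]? 0.76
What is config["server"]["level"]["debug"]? 9.65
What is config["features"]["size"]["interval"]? "warning"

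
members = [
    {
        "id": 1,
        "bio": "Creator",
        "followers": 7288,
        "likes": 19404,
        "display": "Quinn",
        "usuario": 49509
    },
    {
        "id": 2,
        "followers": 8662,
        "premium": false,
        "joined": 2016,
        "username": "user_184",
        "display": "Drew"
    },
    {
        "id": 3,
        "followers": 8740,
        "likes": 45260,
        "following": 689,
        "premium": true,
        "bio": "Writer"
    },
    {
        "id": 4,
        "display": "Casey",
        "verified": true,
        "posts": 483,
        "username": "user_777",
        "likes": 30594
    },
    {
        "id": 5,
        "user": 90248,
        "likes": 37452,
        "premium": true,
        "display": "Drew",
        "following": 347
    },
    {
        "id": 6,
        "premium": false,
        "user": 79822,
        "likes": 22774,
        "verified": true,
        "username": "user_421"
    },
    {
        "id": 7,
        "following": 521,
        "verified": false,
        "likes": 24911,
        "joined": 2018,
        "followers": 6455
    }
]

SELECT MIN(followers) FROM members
6455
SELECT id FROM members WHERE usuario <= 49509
[1]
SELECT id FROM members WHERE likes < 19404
[]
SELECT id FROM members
[1, 2, 3, 4, 5, 6, 7]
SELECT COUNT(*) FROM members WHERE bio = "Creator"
1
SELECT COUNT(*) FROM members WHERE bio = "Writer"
1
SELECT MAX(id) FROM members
7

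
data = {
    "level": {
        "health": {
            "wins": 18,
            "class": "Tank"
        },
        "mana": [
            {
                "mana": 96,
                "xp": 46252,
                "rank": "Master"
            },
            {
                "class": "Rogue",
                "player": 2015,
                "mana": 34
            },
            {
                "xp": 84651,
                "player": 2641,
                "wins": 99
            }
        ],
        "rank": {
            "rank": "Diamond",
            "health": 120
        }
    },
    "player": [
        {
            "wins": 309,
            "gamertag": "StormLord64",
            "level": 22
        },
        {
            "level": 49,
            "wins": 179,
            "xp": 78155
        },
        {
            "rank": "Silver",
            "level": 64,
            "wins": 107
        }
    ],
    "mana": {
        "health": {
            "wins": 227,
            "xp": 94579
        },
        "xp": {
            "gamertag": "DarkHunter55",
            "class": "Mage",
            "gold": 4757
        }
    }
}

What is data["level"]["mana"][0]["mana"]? 96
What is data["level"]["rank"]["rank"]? "Diamond"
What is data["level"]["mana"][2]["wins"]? 99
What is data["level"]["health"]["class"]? "Tank"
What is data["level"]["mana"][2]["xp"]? 84651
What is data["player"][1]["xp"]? 78155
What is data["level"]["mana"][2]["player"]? 2641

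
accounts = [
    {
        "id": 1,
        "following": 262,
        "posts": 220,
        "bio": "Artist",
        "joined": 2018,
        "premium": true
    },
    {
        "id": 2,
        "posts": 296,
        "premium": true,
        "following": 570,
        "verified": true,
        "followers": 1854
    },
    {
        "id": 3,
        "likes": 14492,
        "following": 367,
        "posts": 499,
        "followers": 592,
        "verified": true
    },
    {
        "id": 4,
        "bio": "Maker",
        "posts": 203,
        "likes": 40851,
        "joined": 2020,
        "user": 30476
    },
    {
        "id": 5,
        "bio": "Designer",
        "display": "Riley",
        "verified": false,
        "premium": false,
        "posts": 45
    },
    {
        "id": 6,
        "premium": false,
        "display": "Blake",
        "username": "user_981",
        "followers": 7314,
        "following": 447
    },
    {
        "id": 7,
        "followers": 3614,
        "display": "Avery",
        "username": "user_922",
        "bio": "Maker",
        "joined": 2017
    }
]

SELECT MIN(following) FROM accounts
262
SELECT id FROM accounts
[1, 2, 3, 4, 5, 6, 7]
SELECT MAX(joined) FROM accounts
2020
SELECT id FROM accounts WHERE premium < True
[5, 6]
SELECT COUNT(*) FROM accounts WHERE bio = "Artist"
1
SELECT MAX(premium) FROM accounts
True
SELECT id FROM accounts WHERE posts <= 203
[4, 5]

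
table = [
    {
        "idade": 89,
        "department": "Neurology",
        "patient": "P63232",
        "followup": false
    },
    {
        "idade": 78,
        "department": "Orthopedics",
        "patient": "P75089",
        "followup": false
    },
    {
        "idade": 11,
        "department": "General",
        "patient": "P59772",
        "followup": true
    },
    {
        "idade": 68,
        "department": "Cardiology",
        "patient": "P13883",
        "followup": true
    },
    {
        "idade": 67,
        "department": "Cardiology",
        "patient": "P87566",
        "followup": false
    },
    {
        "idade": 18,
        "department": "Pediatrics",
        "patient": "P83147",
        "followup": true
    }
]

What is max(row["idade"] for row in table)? 89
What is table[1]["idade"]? 78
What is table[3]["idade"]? 68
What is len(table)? 6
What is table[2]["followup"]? True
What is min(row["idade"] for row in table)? 11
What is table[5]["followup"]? True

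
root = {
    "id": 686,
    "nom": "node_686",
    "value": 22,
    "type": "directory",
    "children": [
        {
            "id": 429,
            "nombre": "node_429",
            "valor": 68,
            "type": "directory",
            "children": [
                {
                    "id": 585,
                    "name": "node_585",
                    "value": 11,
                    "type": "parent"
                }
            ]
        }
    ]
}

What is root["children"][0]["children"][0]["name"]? "node_585"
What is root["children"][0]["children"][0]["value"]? 11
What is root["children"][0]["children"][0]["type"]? "parent"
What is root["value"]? 22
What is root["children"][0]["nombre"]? "node_429"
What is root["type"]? "directory"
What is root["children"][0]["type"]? "directory"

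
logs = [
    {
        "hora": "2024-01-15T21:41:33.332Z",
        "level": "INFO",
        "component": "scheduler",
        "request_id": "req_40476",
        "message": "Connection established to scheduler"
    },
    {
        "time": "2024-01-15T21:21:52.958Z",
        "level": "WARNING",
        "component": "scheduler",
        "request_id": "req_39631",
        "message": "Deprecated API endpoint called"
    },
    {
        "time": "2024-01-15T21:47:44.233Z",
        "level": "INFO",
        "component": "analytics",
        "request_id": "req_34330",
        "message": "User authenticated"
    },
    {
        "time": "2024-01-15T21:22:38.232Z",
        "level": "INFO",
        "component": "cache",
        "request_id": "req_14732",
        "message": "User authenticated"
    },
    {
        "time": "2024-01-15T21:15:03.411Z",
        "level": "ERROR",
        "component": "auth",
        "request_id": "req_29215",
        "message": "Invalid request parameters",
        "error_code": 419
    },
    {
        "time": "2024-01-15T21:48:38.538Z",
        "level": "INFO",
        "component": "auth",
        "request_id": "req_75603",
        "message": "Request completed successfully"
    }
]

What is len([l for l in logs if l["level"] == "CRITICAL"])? 0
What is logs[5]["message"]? "Request completed successfully"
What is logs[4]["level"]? "ERROR"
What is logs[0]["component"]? "scheduler"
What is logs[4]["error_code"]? 419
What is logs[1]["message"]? "Deprecated API endpoint called"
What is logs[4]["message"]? "Invalid request parameters"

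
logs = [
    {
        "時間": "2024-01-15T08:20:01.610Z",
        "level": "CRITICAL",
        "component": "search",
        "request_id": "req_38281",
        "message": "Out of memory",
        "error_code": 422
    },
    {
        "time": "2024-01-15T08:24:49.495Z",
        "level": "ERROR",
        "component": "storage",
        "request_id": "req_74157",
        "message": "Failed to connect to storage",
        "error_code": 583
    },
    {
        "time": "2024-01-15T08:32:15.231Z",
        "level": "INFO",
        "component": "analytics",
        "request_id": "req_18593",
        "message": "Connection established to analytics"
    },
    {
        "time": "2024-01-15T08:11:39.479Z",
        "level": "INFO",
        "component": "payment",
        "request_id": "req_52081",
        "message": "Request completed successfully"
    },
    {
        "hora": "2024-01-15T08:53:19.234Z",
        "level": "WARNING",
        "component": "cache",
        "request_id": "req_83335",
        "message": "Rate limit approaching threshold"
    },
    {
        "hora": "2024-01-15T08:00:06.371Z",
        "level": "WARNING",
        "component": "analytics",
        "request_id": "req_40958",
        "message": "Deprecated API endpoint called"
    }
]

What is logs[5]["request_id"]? "req_40958"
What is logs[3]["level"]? "INFO"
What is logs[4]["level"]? "WARNING"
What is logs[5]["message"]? "Deprecated API endpoint called"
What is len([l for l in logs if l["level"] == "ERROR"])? 1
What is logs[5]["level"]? "WARNING"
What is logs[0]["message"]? "Out of memory"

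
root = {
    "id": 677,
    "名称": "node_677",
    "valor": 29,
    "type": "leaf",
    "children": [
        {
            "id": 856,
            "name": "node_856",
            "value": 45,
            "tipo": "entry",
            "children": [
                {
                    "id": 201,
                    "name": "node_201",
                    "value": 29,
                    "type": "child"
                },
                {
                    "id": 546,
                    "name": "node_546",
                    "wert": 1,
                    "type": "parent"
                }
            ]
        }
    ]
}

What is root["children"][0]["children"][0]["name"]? "node_201"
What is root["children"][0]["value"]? 45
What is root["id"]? 677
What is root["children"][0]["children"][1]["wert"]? 1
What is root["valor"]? 29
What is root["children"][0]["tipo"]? "entry"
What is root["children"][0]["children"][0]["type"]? "child"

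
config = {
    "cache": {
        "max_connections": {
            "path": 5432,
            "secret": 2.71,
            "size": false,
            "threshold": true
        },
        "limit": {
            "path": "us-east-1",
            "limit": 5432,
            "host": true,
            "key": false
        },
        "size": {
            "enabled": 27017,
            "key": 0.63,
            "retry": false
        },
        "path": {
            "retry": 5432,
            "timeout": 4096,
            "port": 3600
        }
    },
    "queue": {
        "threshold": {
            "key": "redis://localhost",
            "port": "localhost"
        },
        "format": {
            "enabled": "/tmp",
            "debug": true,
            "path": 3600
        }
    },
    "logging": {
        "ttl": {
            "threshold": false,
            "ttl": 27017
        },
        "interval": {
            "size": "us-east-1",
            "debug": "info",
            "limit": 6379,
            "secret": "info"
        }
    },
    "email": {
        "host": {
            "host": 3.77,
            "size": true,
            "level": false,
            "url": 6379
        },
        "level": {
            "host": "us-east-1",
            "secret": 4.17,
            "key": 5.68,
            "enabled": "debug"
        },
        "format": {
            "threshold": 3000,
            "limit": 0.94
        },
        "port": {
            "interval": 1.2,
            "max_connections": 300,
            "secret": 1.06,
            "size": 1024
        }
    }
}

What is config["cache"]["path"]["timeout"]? 4096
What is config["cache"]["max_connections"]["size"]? False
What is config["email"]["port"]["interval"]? 1.2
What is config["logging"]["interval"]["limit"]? 6379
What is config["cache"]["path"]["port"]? 3600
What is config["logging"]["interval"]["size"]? "us-east-1"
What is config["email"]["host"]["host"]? 3.77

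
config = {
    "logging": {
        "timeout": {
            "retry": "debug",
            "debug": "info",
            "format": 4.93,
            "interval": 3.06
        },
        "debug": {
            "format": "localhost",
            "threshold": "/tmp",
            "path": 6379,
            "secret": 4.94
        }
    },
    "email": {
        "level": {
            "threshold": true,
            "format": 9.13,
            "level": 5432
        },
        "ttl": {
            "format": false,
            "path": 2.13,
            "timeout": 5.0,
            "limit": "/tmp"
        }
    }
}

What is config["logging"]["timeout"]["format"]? 4.93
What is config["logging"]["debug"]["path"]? 6379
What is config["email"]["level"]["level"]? 5432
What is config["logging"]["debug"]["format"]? "localhost"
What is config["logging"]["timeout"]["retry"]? "debug"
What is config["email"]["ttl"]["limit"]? "/tmp"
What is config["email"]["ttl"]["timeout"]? 5.0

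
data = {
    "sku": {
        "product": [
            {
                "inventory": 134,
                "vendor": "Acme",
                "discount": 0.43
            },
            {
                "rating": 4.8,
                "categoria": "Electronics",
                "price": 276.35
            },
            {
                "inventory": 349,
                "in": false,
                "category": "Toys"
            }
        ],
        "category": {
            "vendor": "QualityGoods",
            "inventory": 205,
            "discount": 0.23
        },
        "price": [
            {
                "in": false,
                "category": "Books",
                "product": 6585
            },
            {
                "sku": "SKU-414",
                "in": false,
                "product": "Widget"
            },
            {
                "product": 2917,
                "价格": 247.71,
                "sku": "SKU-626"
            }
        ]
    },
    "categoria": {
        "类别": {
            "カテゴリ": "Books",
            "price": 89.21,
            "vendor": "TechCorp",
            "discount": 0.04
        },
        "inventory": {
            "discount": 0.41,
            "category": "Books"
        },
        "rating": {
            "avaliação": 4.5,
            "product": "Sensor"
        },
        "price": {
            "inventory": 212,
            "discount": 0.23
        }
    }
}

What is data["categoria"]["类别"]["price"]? 89.21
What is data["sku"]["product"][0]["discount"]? 0.43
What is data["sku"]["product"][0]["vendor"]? "Acme"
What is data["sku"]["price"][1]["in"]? False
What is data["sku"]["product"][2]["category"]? "Toys"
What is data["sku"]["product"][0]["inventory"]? 134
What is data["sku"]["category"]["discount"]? 0.23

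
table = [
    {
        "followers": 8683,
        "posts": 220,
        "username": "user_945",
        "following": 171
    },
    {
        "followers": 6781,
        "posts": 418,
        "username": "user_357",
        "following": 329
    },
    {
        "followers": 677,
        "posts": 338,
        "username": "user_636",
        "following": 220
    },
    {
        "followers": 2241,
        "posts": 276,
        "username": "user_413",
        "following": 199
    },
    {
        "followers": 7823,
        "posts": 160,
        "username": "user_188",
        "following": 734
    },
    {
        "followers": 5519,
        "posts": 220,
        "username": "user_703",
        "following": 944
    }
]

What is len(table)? 6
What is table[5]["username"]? "user_703"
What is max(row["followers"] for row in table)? 8683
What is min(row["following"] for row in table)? 171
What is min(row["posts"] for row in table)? 160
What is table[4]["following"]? 734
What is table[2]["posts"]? 338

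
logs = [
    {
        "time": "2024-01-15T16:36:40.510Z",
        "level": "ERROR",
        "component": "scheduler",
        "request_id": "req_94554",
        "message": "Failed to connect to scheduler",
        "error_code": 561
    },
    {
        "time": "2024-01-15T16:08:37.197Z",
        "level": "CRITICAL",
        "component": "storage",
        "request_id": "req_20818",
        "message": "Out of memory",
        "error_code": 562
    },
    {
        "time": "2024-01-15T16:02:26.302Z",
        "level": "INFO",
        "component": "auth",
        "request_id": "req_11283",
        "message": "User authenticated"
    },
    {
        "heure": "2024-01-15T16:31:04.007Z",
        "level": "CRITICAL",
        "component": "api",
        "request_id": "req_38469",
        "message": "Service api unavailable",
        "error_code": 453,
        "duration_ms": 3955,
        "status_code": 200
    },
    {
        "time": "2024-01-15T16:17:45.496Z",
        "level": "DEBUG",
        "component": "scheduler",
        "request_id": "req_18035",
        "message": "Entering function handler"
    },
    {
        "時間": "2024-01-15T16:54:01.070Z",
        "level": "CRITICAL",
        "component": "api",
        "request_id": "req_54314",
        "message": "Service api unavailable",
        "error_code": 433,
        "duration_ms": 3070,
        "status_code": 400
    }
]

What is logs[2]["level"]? "INFO"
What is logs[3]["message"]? "Service api unavailable"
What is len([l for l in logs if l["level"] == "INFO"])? 1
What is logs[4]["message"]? "Entering function handler"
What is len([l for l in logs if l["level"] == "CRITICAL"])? 3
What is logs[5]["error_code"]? 433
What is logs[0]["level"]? "ERROR"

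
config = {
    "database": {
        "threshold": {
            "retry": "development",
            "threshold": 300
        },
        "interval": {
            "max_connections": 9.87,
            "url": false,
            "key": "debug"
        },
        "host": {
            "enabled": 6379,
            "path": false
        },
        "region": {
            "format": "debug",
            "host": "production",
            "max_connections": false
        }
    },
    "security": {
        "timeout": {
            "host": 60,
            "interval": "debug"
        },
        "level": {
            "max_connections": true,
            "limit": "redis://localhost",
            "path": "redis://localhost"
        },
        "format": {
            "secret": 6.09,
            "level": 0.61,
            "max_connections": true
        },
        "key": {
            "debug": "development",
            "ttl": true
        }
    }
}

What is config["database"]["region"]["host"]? "production"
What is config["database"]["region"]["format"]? "debug"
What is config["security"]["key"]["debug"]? "development"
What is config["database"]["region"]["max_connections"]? False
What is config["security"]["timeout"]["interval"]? "debug"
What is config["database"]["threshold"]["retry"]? "development"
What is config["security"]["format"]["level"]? 0.61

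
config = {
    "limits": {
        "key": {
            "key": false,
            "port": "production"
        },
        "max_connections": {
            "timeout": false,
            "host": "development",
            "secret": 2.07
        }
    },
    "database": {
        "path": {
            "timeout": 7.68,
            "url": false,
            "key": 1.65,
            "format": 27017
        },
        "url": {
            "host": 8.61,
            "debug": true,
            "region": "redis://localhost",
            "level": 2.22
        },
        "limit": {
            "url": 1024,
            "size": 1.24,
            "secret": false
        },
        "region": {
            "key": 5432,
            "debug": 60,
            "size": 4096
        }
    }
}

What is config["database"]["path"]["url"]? False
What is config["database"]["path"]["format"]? 27017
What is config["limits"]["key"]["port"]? "production"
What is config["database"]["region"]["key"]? 5432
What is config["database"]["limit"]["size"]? 1.24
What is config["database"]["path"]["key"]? 1.65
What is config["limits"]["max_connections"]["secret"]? 2.07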